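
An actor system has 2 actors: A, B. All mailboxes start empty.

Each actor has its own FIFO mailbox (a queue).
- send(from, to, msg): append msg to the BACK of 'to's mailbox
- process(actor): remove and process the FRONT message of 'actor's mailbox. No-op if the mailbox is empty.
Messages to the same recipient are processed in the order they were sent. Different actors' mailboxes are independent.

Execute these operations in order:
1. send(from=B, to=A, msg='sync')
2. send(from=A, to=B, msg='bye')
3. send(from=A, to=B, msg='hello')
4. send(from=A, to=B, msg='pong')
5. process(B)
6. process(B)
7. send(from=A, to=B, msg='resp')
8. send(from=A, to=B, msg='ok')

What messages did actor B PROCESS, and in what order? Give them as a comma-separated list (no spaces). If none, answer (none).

Answer: bye,hello

Derivation:
After 1 (send(from=B, to=A, msg='sync')): A:[sync] B:[]
After 2 (send(from=A, to=B, msg='bye')): A:[sync] B:[bye]
After 3 (send(from=A, to=B, msg='hello')): A:[sync] B:[bye,hello]
After 4 (send(from=A, to=B, msg='pong')): A:[sync] B:[bye,hello,pong]
After 5 (process(B)): A:[sync] B:[hello,pong]
After 6 (process(B)): A:[sync] B:[pong]
After 7 (send(from=A, to=B, msg='resp')): A:[sync] B:[pong,resp]
After 8 (send(from=A, to=B, msg='ok')): A:[sync] B:[pong,resp,ok]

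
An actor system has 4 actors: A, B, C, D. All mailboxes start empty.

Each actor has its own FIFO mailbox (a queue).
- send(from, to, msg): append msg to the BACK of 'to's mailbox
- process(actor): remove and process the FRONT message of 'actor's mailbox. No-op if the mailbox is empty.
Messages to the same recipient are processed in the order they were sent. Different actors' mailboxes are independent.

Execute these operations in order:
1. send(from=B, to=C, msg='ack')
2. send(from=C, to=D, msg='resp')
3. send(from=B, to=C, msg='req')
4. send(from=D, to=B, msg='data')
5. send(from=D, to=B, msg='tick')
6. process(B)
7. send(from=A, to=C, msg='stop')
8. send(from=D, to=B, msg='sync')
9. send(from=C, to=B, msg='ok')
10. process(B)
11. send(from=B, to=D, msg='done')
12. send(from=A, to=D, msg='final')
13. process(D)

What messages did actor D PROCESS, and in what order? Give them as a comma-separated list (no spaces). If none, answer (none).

Answer: resp

Derivation:
After 1 (send(from=B, to=C, msg='ack')): A:[] B:[] C:[ack] D:[]
After 2 (send(from=C, to=D, msg='resp')): A:[] B:[] C:[ack] D:[resp]
After 3 (send(from=B, to=C, msg='req')): A:[] B:[] C:[ack,req] D:[resp]
After 4 (send(from=D, to=B, msg='data')): A:[] B:[data] C:[ack,req] D:[resp]
After 5 (send(from=D, to=B, msg='tick')): A:[] B:[data,tick] C:[ack,req] D:[resp]
After 6 (process(B)): A:[] B:[tick] C:[ack,req] D:[resp]
After 7 (send(from=A, to=C, msg='stop')): A:[] B:[tick] C:[ack,req,stop] D:[resp]
After 8 (send(from=D, to=B, msg='sync')): A:[] B:[tick,sync] C:[ack,req,stop] D:[resp]
After 9 (send(from=C, to=B, msg='ok')): A:[] B:[tick,sync,ok] C:[ack,req,stop] D:[resp]
After 10 (process(B)): A:[] B:[sync,ok] C:[ack,req,stop] D:[resp]
After 11 (send(from=B, to=D, msg='done')): A:[] B:[sync,ok] C:[ack,req,stop] D:[resp,done]
After 12 (send(from=A, to=D, msg='final')): A:[] B:[sync,ok] C:[ack,req,stop] D:[resp,done,final]
After 13 (process(D)): A:[] B:[sync,ok] C:[ack,req,stop] D:[done,final]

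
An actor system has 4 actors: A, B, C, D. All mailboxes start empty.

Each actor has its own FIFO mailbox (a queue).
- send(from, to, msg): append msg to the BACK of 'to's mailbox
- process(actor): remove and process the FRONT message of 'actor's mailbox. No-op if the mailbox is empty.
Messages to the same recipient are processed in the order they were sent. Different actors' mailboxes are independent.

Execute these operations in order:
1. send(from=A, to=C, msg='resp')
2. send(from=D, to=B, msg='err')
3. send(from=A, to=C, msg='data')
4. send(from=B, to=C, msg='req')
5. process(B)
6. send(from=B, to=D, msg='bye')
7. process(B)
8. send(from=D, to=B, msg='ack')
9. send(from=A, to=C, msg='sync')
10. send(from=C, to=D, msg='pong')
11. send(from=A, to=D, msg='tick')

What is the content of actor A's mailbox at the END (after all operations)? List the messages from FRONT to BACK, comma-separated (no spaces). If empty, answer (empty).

Answer: (empty)

Derivation:
After 1 (send(from=A, to=C, msg='resp')): A:[] B:[] C:[resp] D:[]
After 2 (send(from=D, to=B, msg='err')): A:[] B:[err] C:[resp] D:[]
After 3 (send(from=A, to=C, msg='data')): A:[] B:[err] C:[resp,data] D:[]
After 4 (send(from=B, to=C, msg='req')): A:[] B:[err] C:[resp,data,req] D:[]
After 5 (process(B)): A:[] B:[] C:[resp,data,req] D:[]
After 6 (send(from=B, to=D, msg='bye')): A:[] B:[] C:[resp,data,req] D:[bye]
After 7 (process(B)): A:[] B:[] C:[resp,data,req] D:[bye]
After 8 (send(from=D, to=B, msg='ack')): A:[] B:[ack] C:[resp,data,req] D:[bye]
After 9 (send(from=A, to=C, msg='sync')): A:[] B:[ack] C:[resp,data,req,sync] D:[bye]
After 10 (send(from=C, to=D, msg='pong')): A:[] B:[ack] C:[resp,data,req,sync] D:[bye,pong]
After 11 (send(from=A, to=D, msg='tick')): A:[] B:[ack] C:[resp,data,req,sync] D:[bye,pong,tick]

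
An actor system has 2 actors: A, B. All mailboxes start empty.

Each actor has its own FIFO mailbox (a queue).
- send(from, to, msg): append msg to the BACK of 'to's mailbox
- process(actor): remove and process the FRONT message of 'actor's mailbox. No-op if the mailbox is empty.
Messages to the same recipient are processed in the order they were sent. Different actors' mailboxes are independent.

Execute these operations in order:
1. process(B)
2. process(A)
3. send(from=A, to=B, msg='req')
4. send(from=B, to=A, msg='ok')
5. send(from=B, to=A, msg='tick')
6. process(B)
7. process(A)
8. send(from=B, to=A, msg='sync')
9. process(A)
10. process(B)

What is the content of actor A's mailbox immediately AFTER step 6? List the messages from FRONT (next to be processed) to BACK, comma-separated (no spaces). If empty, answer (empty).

After 1 (process(B)): A:[] B:[]
After 2 (process(A)): A:[] B:[]
After 3 (send(from=A, to=B, msg='req')): A:[] B:[req]
After 4 (send(from=B, to=A, msg='ok')): A:[ok] B:[req]
After 5 (send(from=B, to=A, msg='tick')): A:[ok,tick] B:[req]
After 6 (process(B)): A:[ok,tick] B:[]

ok,tick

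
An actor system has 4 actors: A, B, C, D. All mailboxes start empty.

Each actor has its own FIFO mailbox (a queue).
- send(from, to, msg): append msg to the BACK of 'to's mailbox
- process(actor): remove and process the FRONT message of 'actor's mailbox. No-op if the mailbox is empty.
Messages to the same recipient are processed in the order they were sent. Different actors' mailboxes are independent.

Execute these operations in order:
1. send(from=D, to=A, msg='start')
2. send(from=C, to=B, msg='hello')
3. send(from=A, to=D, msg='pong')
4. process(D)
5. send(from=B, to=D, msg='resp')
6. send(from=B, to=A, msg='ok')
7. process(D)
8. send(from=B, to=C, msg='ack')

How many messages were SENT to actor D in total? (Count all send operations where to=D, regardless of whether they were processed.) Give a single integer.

Answer: 2

Derivation:
After 1 (send(from=D, to=A, msg='start')): A:[start] B:[] C:[] D:[]
After 2 (send(from=C, to=B, msg='hello')): A:[start] B:[hello] C:[] D:[]
After 3 (send(from=A, to=D, msg='pong')): A:[start] B:[hello] C:[] D:[pong]
After 4 (process(D)): A:[start] B:[hello] C:[] D:[]
After 5 (send(from=B, to=D, msg='resp')): A:[start] B:[hello] C:[] D:[resp]
After 6 (send(from=B, to=A, msg='ok')): A:[start,ok] B:[hello] C:[] D:[resp]
After 7 (process(D)): A:[start,ok] B:[hello] C:[] D:[]
After 8 (send(from=B, to=C, msg='ack')): A:[start,ok] B:[hello] C:[ack] D:[]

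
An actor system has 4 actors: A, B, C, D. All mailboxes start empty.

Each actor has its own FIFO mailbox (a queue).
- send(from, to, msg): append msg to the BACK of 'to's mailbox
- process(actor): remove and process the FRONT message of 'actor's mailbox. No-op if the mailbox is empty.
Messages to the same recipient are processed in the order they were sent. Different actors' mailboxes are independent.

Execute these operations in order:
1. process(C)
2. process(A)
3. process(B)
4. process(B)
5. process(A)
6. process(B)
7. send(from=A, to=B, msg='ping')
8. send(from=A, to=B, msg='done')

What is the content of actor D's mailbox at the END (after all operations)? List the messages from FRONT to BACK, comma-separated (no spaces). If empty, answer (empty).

After 1 (process(C)): A:[] B:[] C:[] D:[]
After 2 (process(A)): A:[] B:[] C:[] D:[]
After 3 (process(B)): A:[] B:[] C:[] D:[]
After 4 (process(B)): A:[] B:[] C:[] D:[]
After 5 (process(A)): A:[] B:[] C:[] D:[]
After 6 (process(B)): A:[] B:[] C:[] D:[]
After 7 (send(from=A, to=B, msg='ping')): A:[] B:[ping] C:[] D:[]
After 8 (send(from=A, to=B, msg='done')): A:[] B:[ping,done] C:[] D:[]

Answer: (empty)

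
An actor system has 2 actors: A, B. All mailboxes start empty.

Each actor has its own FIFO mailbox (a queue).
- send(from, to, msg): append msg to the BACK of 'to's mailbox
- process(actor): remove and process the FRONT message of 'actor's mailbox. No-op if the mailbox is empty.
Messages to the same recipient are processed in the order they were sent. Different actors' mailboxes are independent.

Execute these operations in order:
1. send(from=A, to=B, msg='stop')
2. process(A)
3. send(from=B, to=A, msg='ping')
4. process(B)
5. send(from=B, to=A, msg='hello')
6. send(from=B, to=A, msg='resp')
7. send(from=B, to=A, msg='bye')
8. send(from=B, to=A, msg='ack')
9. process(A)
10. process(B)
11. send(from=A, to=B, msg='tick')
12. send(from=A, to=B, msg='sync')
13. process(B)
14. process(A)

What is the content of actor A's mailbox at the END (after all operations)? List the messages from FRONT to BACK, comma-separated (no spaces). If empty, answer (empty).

After 1 (send(from=A, to=B, msg='stop')): A:[] B:[stop]
After 2 (process(A)): A:[] B:[stop]
After 3 (send(from=B, to=A, msg='ping')): A:[ping] B:[stop]
After 4 (process(B)): A:[ping] B:[]
After 5 (send(from=B, to=A, msg='hello')): A:[ping,hello] B:[]
After 6 (send(from=B, to=A, msg='resp')): A:[ping,hello,resp] B:[]
After 7 (send(from=B, to=A, msg='bye')): A:[ping,hello,resp,bye] B:[]
After 8 (send(from=B, to=A, msg='ack')): A:[ping,hello,resp,bye,ack] B:[]
After 9 (process(A)): A:[hello,resp,bye,ack] B:[]
After 10 (process(B)): A:[hello,resp,bye,ack] B:[]
After 11 (send(from=A, to=B, msg='tick')): A:[hello,resp,bye,ack] B:[tick]
After 12 (send(from=A, to=B, msg='sync')): A:[hello,resp,bye,ack] B:[tick,sync]
After 13 (process(B)): A:[hello,resp,bye,ack] B:[sync]
After 14 (process(A)): A:[resp,bye,ack] B:[sync]

Answer: resp,bye,ack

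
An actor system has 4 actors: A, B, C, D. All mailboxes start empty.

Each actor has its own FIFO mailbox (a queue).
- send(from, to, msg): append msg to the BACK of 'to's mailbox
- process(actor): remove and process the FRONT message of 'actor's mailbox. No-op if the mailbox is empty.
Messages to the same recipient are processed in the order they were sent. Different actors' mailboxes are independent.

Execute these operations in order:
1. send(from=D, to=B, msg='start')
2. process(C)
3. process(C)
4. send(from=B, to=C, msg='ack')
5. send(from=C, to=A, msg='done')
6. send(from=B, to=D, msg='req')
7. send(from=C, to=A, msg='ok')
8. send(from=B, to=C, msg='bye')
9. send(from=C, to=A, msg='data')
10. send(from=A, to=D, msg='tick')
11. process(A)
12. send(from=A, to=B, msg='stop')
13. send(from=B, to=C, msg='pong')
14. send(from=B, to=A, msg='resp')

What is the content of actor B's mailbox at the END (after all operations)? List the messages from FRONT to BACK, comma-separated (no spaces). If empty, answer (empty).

After 1 (send(from=D, to=B, msg='start')): A:[] B:[start] C:[] D:[]
After 2 (process(C)): A:[] B:[start] C:[] D:[]
After 3 (process(C)): A:[] B:[start] C:[] D:[]
After 4 (send(from=B, to=C, msg='ack')): A:[] B:[start] C:[ack] D:[]
After 5 (send(from=C, to=A, msg='done')): A:[done] B:[start] C:[ack] D:[]
After 6 (send(from=B, to=D, msg='req')): A:[done] B:[start] C:[ack] D:[req]
After 7 (send(from=C, to=A, msg='ok')): A:[done,ok] B:[start] C:[ack] D:[req]
After 8 (send(from=B, to=C, msg='bye')): A:[done,ok] B:[start] C:[ack,bye] D:[req]
After 9 (send(from=C, to=A, msg='data')): A:[done,ok,data] B:[start] C:[ack,bye] D:[req]
After 10 (send(from=A, to=D, msg='tick')): A:[done,ok,data] B:[start] C:[ack,bye] D:[req,tick]
After 11 (process(A)): A:[ok,data] B:[start] C:[ack,bye] D:[req,tick]
After 12 (send(from=A, to=B, msg='stop')): A:[ok,data] B:[start,stop] C:[ack,bye] D:[req,tick]
After 13 (send(from=B, to=C, msg='pong')): A:[ok,data] B:[start,stop] C:[ack,bye,pong] D:[req,tick]
After 14 (send(from=B, to=A, msg='resp')): A:[ok,data,resp] B:[start,stop] C:[ack,bye,pong] D:[req,tick]

Answer: start,stop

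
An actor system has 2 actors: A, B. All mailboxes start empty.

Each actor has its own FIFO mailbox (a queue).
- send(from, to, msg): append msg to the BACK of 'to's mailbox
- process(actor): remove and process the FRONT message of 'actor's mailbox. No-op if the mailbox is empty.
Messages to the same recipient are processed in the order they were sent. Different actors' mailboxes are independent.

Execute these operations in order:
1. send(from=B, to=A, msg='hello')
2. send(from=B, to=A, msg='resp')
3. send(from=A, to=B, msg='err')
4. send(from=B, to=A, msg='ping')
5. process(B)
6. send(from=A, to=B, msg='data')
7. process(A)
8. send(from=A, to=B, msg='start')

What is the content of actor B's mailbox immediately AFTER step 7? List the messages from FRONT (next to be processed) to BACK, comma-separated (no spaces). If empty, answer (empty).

After 1 (send(from=B, to=A, msg='hello')): A:[hello] B:[]
After 2 (send(from=B, to=A, msg='resp')): A:[hello,resp] B:[]
After 3 (send(from=A, to=B, msg='err')): A:[hello,resp] B:[err]
After 4 (send(from=B, to=A, msg='ping')): A:[hello,resp,ping] B:[err]
After 5 (process(B)): A:[hello,resp,ping] B:[]
After 6 (send(from=A, to=B, msg='data')): A:[hello,resp,ping] B:[data]
After 7 (process(A)): A:[resp,ping] B:[data]

data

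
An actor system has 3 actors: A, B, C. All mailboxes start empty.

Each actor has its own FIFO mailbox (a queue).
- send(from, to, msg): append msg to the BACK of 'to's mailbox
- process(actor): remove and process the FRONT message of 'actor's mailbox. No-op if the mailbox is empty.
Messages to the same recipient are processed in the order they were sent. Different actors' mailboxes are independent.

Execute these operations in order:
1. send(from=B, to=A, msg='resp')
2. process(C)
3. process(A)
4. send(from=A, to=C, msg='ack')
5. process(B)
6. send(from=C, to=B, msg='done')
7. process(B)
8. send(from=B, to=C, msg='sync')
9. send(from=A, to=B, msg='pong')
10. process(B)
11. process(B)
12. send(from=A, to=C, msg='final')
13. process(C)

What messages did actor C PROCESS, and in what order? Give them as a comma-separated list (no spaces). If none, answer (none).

Answer: ack

Derivation:
After 1 (send(from=B, to=A, msg='resp')): A:[resp] B:[] C:[]
After 2 (process(C)): A:[resp] B:[] C:[]
After 3 (process(A)): A:[] B:[] C:[]
After 4 (send(from=A, to=C, msg='ack')): A:[] B:[] C:[ack]
After 5 (process(B)): A:[] B:[] C:[ack]
After 6 (send(from=C, to=B, msg='done')): A:[] B:[done] C:[ack]
After 7 (process(B)): A:[] B:[] C:[ack]
After 8 (send(from=B, to=C, msg='sync')): A:[] B:[] C:[ack,sync]
After 9 (send(from=A, to=B, msg='pong')): A:[] B:[pong] C:[ack,sync]
After 10 (process(B)): A:[] B:[] C:[ack,sync]
After 11 (process(B)): A:[] B:[] C:[ack,sync]
After 12 (send(from=A, to=C, msg='final')): A:[] B:[] C:[ack,sync,final]
After 13 (process(C)): A:[] B:[] C:[sync,final]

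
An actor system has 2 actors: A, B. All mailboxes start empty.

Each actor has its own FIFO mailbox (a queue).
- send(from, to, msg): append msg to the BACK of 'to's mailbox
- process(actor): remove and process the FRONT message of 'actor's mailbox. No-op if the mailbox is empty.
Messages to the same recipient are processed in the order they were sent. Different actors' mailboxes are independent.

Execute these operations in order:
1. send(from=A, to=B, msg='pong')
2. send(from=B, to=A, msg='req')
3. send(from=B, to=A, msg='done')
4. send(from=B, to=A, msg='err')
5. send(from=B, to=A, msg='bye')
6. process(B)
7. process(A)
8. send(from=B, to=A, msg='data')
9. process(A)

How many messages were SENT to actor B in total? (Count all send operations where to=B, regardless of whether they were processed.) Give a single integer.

After 1 (send(from=A, to=B, msg='pong')): A:[] B:[pong]
After 2 (send(from=B, to=A, msg='req')): A:[req] B:[pong]
After 3 (send(from=B, to=A, msg='done')): A:[req,done] B:[pong]
After 4 (send(from=B, to=A, msg='err')): A:[req,done,err] B:[pong]
After 5 (send(from=B, to=A, msg='bye')): A:[req,done,err,bye] B:[pong]
After 6 (process(B)): A:[req,done,err,bye] B:[]
After 7 (process(A)): A:[done,err,bye] B:[]
After 8 (send(from=B, to=A, msg='data')): A:[done,err,bye,data] B:[]
After 9 (process(A)): A:[err,bye,data] B:[]

Answer: 1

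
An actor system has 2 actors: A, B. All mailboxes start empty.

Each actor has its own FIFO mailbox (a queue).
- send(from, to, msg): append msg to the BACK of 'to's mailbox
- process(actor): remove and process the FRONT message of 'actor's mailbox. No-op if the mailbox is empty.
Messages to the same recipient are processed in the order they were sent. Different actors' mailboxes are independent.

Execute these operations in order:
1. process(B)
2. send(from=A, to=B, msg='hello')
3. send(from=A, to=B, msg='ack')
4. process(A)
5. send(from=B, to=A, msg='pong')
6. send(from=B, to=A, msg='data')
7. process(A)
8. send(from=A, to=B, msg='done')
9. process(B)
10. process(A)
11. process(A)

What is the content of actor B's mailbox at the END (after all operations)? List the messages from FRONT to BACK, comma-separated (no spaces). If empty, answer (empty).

After 1 (process(B)): A:[] B:[]
After 2 (send(from=A, to=B, msg='hello')): A:[] B:[hello]
After 3 (send(from=A, to=B, msg='ack')): A:[] B:[hello,ack]
After 4 (process(A)): A:[] B:[hello,ack]
After 5 (send(from=B, to=A, msg='pong')): A:[pong] B:[hello,ack]
After 6 (send(from=B, to=A, msg='data')): A:[pong,data] B:[hello,ack]
After 7 (process(A)): A:[data] B:[hello,ack]
After 8 (send(from=A, to=B, msg='done')): A:[data] B:[hello,ack,done]
After 9 (process(B)): A:[data] B:[ack,done]
After 10 (process(A)): A:[] B:[ack,done]
After 11 (process(A)): A:[] B:[ack,done]

Answer: ack,done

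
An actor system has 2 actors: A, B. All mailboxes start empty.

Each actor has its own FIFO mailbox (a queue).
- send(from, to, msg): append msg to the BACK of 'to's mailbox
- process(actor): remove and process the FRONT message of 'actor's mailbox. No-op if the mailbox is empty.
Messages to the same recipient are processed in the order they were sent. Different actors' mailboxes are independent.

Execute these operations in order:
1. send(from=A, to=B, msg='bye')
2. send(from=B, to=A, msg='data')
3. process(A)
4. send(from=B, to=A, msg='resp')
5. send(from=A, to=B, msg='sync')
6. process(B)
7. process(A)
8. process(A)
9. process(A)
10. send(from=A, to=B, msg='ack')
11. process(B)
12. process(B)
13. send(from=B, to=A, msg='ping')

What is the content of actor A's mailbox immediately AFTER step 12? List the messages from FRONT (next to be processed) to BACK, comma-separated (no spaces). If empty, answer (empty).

After 1 (send(from=A, to=B, msg='bye')): A:[] B:[bye]
After 2 (send(from=B, to=A, msg='data')): A:[data] B:[bye]
After 3 (process(A)): A:[] B:[bye]
After 4 (send(from=B, to=A, msg='resp')): A:[resp] B:[bye]
After 5 (send(from=A, to=B, msg='sync')): A:[resp] B:[bye,sync]
After 6 (process(B)): A:[resp] B:[sync]
After 7 (process(A)): A:[] B:[sync]
After 8 (process(A)): A:[] B:[sync]
After 9 (process(A)): A:[] B:[sync]
After 10 (send(from=A, to=B, msg='ack')): A:[] B:[sync,ack]
After 11 (process(B)): A:[] B:[ack]
After 12 (process(B)): A:[] B:[]

(empty)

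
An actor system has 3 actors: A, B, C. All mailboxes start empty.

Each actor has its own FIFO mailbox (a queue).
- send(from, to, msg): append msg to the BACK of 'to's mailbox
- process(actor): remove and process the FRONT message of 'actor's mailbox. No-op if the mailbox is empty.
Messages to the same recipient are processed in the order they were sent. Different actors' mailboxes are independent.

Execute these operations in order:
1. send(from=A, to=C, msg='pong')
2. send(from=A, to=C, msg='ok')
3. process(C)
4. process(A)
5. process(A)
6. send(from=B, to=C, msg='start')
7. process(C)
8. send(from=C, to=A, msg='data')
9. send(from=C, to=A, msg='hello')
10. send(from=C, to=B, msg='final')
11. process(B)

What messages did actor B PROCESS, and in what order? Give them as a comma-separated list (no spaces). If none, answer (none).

Answer: final

Derivation:
After 1 (send(from=A, to=C, msg='pong')): A:[] B:[] C:[pong]
After 2 (send(from=A, to=C, msg='ok')): A:[] B:[] C:[pong,ok]
After 3 (process(C)): A:[] B:[] C:[ok]
After 4 (process(A)): A:[] B:[] C:[ok]
After 5 (process(A)): A:[] B:[] C:[ok]
After 6 (send(from=B, to=C, msg='start')): A:[] B:[] C:[ok,start]
After 7 (process(C)): A:[] B:[] C:[start]
After 8 (send(from=C, to=A, msg='data')): A:[data] B:[] C:[start]
After 9 (send(from=C, to=A, msg='hello')): A:[data,hello] B:[] C:[start]
After 10 (send(from=C, to=B, msg='final')): A:[data,hello] B:[final] C:[start]
After 11 (process(B)): A:[data,hello] B:[] C:[start]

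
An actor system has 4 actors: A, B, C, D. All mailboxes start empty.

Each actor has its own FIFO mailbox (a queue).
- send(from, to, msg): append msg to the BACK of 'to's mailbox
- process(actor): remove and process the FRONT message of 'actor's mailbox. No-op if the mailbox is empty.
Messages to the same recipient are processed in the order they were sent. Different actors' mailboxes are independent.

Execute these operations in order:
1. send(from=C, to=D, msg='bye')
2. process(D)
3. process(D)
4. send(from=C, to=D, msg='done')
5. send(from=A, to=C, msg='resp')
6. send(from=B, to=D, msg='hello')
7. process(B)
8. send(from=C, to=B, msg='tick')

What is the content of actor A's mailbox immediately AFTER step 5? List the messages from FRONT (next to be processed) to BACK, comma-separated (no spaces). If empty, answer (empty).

After 1 (send(from=C, to=D, msg='bye')): A:[] B:[] C:[] D:[bye]
After 2 (process(D)): A:[] B:[] C:[] D:[]
After 3 (process(D)): A:[] B:[] C:[] D:[]
After 4 (send(from=C, to=D, msg='done')): A:[] B:[] C:[] D:[done]
After 5 (send(from=A, to=C, msg='resp')): A:[] B:[] C:[resp] D:[done]

(empty)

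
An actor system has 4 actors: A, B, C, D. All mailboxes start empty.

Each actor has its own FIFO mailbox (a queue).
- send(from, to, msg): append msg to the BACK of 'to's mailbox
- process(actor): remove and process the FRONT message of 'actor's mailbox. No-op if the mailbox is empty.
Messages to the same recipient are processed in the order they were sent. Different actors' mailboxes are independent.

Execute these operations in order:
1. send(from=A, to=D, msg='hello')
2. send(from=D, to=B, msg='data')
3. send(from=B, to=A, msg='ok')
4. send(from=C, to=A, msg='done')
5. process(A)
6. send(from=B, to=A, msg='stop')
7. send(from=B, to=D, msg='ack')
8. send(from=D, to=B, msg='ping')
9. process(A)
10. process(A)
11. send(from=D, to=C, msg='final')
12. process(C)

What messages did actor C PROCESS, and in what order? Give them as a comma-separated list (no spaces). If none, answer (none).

Answer: final

Derivation:
After 1 (send(from=A, to=D, msg='hello')): A:[] B:[] C:[] D:[hello]
After 2 (send(from=D, to=B, msg='data')): A:[] B:[data] C:[] D:[hello]
After 3 (send(from=B, to=A, msg='ok')): A:[ok] B:[data] C:[] D:[hello]
After 4 (send(from=C, to=A, msg='done')): A:[ok,done] B:[data] C:[] D:[hello]
After 5 (process(A)): A:[done] B:[data] C:[] D:[hello]
After 6 (send(from=B, to=A, msg='stop')): A:[done,stop] B:[data] C:[] D:[hello]
After 7 (send(from=B, to=D, msg='ack')): A:[done,stop] B:[data] C:[] D:[hello,ack]
After 8 (send(from=D, to=B, msg='ping')): A:[done,stop] B:[data,ping] C:[] D:[hello,ack]
After 9 (process(A)): A:[stop] B:[data,ping] C:[] D:[hello,ack]
After 10 (process(A)): A:[] B:[data,ping] C:[] D:[hello,ack]
After 11 (send(from=D, to=C, msg='final')): A:[] B:[data,ping] C:[final] D:[hello,ack]
After 12 (process(C)): A:[] B:[data,ping] C:[] D:[hello,ack]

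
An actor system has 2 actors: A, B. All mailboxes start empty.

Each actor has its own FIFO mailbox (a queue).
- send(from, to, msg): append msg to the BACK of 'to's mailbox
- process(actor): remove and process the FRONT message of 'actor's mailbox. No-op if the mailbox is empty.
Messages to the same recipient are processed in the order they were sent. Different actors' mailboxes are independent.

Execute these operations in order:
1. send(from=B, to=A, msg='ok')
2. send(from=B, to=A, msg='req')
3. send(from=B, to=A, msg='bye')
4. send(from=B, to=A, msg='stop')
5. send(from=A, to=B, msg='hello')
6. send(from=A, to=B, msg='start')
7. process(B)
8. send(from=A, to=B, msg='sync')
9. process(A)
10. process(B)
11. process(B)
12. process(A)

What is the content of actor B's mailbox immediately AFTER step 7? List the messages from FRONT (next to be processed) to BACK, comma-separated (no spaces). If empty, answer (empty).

After 1 (send(from=B, to=A, msg='ok')): A:[ok] B:[]
After 2 (send(from=B, to=A, msg='req')): A:[ok,req] B:[]
After 3 (send(from=B, to=A, msg='bye')): A:[ok,req,bye] B:[]
After 4 (send(from=B, to=A, msg='stop')): A:[ok,req,bye,stop] B:[]
After 5 (send(from=A, to=B, msg='hello')): A:[ok,req,bye,stop] B:[hello]
After 6 (send(from=A, to=B, msg='start')): A:[ok,req,bye,stop] B:[hello,start]
After 7 (process(B)): A:[ok,req,bye,stop] B:[start]

start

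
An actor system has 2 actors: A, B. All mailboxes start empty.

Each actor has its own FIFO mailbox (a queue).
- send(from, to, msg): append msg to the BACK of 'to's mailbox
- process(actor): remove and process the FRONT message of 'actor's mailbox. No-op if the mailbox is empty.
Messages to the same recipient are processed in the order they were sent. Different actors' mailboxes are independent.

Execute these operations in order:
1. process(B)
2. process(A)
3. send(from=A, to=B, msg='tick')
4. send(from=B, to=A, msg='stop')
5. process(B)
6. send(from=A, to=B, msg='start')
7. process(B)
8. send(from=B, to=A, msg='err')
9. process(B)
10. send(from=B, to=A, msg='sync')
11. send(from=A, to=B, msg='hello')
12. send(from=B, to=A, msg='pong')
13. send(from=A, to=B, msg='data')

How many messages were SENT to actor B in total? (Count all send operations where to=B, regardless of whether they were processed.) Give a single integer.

After 1 (process(B)): A:[] B:[]
After 2 (process(A)): A:[] B:[]
After 3 (send(from=A, to=B, msg='tick')): A:[] B:[tick]
After 4 (send(from=B, to=A, msg='stop')): A:[stop] B:[tick]
After 5 (process(B)): A:[stop] B:[]
After 6 (send(from=A, to=B, msg='start')): A:[stop] B:[start]
After 7 (process(B)): A:[stop] B:[]
After 8 (send(from=B, to=A, msg='err')): A:[stop,err] B:[]
After 9 (process(B)): A:[stop,err] B:[]
After 10 (send(from=B, to=A, msg='sync')): A:[stop,err,sync] B:[]
After 11 (send(from=A, to=B, msg='hello')): A:[stop,err,sync] B:[hello]
After 12 (send(from=B, to=A, msg='pong')): A:[stop,err,sync,pong] B:[hello]
After 13 (send(from=A, to=B, msg='data')): A:[stop,err,sync,pong] B:[hello,data]

Answer: 4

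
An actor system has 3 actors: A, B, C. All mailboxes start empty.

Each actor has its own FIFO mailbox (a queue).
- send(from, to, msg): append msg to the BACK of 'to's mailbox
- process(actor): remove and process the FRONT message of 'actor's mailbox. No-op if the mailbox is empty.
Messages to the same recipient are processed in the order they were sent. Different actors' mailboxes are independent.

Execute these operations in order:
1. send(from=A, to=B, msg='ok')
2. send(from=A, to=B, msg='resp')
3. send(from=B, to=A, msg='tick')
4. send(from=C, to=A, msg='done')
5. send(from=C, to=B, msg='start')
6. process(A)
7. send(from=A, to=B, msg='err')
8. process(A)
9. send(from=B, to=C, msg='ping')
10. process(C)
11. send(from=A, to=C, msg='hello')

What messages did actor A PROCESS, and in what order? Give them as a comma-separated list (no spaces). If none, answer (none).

Answer: tick,done

Derivation:
After 1 (send(from=A, to=B, msg='ok')): A:[] B:[ok] C:[]
After 2 (send(from=A, to=B, msg='resp')): A:[] B:[ok,resp] C:[]
After 3 (send(from=B, to=A, msg='tick')): A:[tick] B:[ok,resp] C:[]
After 4 (send(from=C, to=A, msg='done')): A:[tick,done] B:[ok,resp] C:[]
After 5 (send(from=C, to=B, msg='start')): A:[tick,done] B:[ok,resp,start] C:[]
After 6 (process(A)): A:[done] B:[ok,resp,start] C:[]
After 7 (send(from=A, to=B, msg='err')): A:[done] B:[ok,resp,start,err] C:[]
After 8 (process(A)): A:[] B:[ok,resp,start,err] C:[]
After 9 (send(from=B, to=C, msg='ping')): A:[] B:[ok,resp,start,err] C:[ping]
After 10 (process(C)): A:[] B:[ok,resp,start,err] C:[]
After 11 (send(from=A, to=C, msg='hello')): A:[] B:[ok,resp,start,err] C:[hello]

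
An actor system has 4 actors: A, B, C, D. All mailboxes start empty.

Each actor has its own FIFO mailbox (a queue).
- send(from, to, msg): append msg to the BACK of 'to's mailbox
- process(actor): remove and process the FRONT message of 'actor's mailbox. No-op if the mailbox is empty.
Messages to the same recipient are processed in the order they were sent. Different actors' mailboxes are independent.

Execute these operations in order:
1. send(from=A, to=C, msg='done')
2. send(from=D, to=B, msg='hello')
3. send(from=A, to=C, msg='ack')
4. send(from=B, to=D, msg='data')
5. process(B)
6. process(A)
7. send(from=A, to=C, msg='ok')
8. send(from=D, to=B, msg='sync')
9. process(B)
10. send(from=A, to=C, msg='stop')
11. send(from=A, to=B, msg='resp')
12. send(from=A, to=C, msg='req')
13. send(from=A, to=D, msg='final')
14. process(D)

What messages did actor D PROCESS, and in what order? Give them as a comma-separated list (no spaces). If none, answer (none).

After 1 (send(from=A, to=C, msg='done')): A:[] B:[] C:[done] D:[]
After 2 (send(from=D, to=B, msg='hello')): A:[] B:[hello] C:[done] D:[]
After 3 (send(from=A, to=C, msg='ack')): A:[] B:[hello] C:[done,ack] D:[]
After 4 (send(from=B, to=D, msg='data')): A:[] B:[hello] C:[done,ack] D:[data]
After 5 (process(B)): A:[] B:[] C:[done,ack] D:[data]
After 6 (process(A)): A:[] B:[] C:[done,ack] D:[data]
After 7 (send(from=A, to=C, msg='ok')): A:[] B:[] C:[done,ack,ok] D:[data]
After 8 (send(from=D, to=B, msg='sync')): A:[] B:[sync] C:[done,ack,ok] D:[data]
After 9 (process(B)): A:[] B:[] C:[done,ack,ok] D:[data]
After 10 (send(from=A, to=C, msg='stop')): A:[] B:[] C:[done,ack,ok,stop] D:[data]
After 11 (send(from=A, to=B, msg='resp')): A:[] B:[resp] C:[done,ack,ok,stop] D:[data]
After 12 (send(from=A, to=C, msg='req')): A:[] B:[resp] C:[done,ack,ok,stop,req] D:[data]
After 13 (send(from=A, to=D, msg='final')): A:[] B:[resp] C:[done,ack,ok,stop,req] D:[data,final]
After 14 (process(D)): A:[] B:[resp] C:[done,ack,ok,stop,req] D:[final]

Answer: data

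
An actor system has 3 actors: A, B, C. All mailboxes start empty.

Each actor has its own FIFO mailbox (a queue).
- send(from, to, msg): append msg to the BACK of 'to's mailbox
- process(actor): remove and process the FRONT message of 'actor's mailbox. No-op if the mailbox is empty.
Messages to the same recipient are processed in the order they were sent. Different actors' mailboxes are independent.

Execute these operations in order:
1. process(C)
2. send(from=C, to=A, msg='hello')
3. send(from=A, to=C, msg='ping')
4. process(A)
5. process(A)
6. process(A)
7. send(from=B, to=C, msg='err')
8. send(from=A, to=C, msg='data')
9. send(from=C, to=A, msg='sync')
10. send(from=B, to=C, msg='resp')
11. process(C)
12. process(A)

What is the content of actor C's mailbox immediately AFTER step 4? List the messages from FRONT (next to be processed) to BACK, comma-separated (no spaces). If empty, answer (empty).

After 1 (process(C)): A:[] B:[] C:[]
After 2 (send(from=C, to=A, msg='hello')): A:[hello] B:[] C:[]
After 3 (send(from=A, to=C, msg='ping')): A:[hello] B:[] C:[ping]
After 4 (process(A)): A:[] B:[] C:[ping]

ping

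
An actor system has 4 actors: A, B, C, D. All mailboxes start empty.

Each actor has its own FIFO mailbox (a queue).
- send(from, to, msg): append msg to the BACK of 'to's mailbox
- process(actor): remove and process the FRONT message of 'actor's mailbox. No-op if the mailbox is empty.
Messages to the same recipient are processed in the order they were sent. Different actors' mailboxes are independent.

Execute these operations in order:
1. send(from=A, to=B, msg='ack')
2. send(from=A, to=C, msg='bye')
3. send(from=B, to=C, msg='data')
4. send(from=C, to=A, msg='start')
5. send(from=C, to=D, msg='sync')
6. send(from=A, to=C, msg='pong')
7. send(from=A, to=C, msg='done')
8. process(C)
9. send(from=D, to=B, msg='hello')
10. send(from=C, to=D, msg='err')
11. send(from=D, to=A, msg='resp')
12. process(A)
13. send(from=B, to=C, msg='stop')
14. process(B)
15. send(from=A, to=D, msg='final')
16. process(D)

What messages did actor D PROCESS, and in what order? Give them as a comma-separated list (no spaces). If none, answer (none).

Answer: sync

Derivation:
After 1 (send(from=A, to=B, msg='ack')): A:[] B:[ack] C:[] D:[]
After 2 (send(from=A, to=C, msg='bye')): A:[] B:[ack] C:[bye] D:[]
After 3 (send(from=B, to=C, msg='data')): A:[] B:[ack] C:[bye,data] D:[]
After 4 (send(from=C, to=A, msg='start')): A:[start] B:[ack] C:[bye,data] D:[]
After 5 (send(from=C, to=D, msg='sync')): A:[start] B:[ack] C:[bye,data] D:[sync]
After 6 (send(from=A, to=C, msg='pong')): A:[start] B:[ack] C:[bye,data,pong] D:[sync]
After 7 (send(from=A, to=C, msg='done')): A:[start] B:[ack] C:[bye,data,pong,done] D:[sync]
After 8 (process(C)): A:[start] B:[ack] C:[data,pong,done] D:[sync]
After 9 (send(from=D, to=B, msg='hello')): A:[start] B:[ack,hello] C:[data,pong,done] D:[sync]
After 10 (send(from=C, to=D, msg='err')): A:[start] B:[ack,hello] C:[data,pong,done] D:[sync,err]
After 11 (send(from=D, to=A, msg='resp')): A:[start,resp] B:[ack,hello] C:[data,pong,done] D:[sync,err]
After 12 (process(A)): A:[resp] B:[ack,hello] C:[data,pong,done] D:[sync,err]
After 13 (send(from=B, to=C, msg='stop')): A:[resp] B:[ack,hello] C:[data,pong,done,stop] D:[sync,err]
After 14 (process(B)): A:[resp] B:[hello] C:[data,pong,done,stop] D:[sync,err]
After 15 (send(from=A, to=D, msg='final')): A:[resp] B:[hello] C:[data,pong,done,stop] D:[sync,err,final]
After 16 (process(D)): A:[resp] B:[hello] C:[data,pong,done,stop] D:[err,final]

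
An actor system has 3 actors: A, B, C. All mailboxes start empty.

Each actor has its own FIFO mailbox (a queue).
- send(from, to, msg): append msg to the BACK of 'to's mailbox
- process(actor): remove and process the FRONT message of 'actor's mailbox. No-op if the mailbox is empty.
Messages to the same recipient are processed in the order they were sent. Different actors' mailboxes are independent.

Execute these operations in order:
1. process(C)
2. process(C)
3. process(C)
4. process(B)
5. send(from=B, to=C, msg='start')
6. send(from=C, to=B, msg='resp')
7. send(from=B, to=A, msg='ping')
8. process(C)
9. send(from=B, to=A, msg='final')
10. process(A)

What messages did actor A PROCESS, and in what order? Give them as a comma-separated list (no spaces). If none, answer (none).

Answer: ping

Derivation:
After 1 (process(C)): A:[] B:[] C:[]
After 2 (process(C)): A:[] B:[] C:[]
After 3 (process(C)): A:[] B:[] C:[]
After 4 (process(B)): A:[] B:[] C:[]
After 5 (send(from=B, to=C, msg='start')): A:[] B:[] C:[start]
After 6 (send(from=C, to=B, msg='resp')): A:[] B:[resp] C:[start]
After 7 (send(from=B, to=A, msg='ping')): A:[ping] B:[resp] C:[start]
After 8 (process(C)): A:[ping] B:[resp] C:[]
After 9 (send(from=B, to=A, msg='final')): A:[ping,final] B:[resp] C:[]
After 10 (process(A)): A:[final] B:[resp] C:[]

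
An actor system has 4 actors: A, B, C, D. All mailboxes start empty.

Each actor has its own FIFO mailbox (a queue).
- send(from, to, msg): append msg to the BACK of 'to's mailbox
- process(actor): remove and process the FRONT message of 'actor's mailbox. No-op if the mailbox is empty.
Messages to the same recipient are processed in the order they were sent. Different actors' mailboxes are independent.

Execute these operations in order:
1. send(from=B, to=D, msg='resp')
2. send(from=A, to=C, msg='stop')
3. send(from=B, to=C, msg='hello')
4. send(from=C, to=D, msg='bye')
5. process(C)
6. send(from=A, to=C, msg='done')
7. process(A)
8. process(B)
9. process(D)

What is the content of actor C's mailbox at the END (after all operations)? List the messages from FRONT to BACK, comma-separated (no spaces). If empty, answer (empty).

Answer: hello,done

Derivation:
After 1 (send(from=B, to=D, msg='resp')): A:[] B:[] C:[] D:[resp]
After 2 (send(from=A, to=C, msg='stop')): A:[] B:[] C:[stop] D:[resp]
After 3 (send(from=B, to=C, msg='hello')): A:[] B:[] C:[stop,hello] D:[resp]
After 4 (send(from=C, to=D, msg='bye')): A:[] B:[] C:[stop,hello] D:[resp,bye]
After 5 (process(C)): A:[] B:[] C:[hello] D:[resp,bye]
After 6 (send(from=A, to=C, msg='done')): A:[] B:[] C:[hello,done] D:[resp,bye]
After 7 (process(A)): A:[] B:[] C:[hello,done] D:[resp,bye]
After 8 (process(B)): A:[] B:[] C:[hello,done] D:[resp,bye]
After 9 (process(D)): A:[] B:[] C:[hello,done] D:[bye]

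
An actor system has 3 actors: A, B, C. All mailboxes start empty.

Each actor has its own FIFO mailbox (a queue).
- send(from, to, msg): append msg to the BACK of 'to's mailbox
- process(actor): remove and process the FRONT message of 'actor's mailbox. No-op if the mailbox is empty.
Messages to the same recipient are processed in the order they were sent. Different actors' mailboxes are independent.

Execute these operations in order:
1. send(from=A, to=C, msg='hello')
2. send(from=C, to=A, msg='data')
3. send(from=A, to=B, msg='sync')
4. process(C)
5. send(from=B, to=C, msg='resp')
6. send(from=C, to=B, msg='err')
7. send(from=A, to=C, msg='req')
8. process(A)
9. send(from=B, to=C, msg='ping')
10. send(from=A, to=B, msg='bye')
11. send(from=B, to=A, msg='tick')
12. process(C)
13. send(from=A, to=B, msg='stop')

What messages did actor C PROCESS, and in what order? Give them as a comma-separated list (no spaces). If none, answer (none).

Answer: hello,resp

Derivation:
After 1 (send(from=A, to=C, msg='hello')): A:[] B:[] C:[hello]
After 2 (send(from=C, to=A, msg='data')): A:[data] B:[] C:[hello]
After 3 (send(from=A, to=B, msg='sync')): A:[data] B:[sync] C:[hello]
After 4 (process(C)): A:[data] B:[sync] C:[]
After 5 (send(from=B, to=C, msg='resp')): A:[data] B:[sync] C:[resp]
After 6 (send(from=C, to=B, msg='err')): A:[data] B:[sync,err] C:[resp]
After 7 (send(from=A, to=C, msg='req')): A:[data] B:[sync,err] C:[resp,req]
After 8 (process(A)): A:[] B:[sync,err] C:[resp,req]
After 9 (send(from=B, to=C, msg='ping')): A:[] B:[sync,err] C:[resp,req,ping]
After 10 (send(from=A, to=B, msg='bye')): A:[] B:[sync,err,bye] C:[resp,req,ping]
After 11 (send(from=B, to=A, msg='tick')): A:[tick] B:[sync,err,bye] C:[resp,req,ping]
After 12 (process(C)): A:[tick] B:[sync,err,bye] C:[req,ping]
After 13 (send(from=A, to=B, msg='stop')): A:[tick] B:[sync,err,bye,stop] C:[req,ping]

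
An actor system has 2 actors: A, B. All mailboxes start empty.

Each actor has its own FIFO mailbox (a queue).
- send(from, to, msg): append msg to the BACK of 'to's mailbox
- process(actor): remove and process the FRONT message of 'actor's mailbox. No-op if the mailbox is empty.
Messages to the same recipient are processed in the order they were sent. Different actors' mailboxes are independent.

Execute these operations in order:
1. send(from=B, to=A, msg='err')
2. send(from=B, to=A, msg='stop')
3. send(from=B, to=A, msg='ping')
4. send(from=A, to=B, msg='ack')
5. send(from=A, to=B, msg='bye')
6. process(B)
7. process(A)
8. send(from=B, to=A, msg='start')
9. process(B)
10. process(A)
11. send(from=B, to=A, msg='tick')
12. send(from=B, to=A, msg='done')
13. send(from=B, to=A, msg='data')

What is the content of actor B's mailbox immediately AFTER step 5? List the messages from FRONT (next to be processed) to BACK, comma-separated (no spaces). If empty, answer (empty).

After 1 (send(from=B, to=A, msg='err')): A:[err] B:[]
After 2 (send(from=B, to=A, msg='stop')): A:[err,stop] B:[]
After 3 (send(from=B, to=A, msg='ping')): A:[err,stop,ping] B:[]
After 4 (send(from=A, to=B, msg='ack')): A:[err,stop,ping] B:[ack]
After 5 (send(from=A, to=B, msg='bye')): A:[err,stop,ping] B:[ack,bye]

ack,bye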